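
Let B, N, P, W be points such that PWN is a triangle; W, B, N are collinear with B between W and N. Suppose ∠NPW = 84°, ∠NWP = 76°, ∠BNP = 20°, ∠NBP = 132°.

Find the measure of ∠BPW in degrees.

∠BPW = 56°

1. ∠BWP = 76°  [B on ray WN]
2. ∠PBW = 48°  [linear pair at B on WN]
3. ∠BPW = 56°  [△PWB]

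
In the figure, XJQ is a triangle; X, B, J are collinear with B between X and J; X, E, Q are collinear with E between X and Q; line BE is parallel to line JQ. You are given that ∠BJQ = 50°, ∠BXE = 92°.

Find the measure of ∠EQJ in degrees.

1. ∠QJX = 50°  [B on ray JX]
2. ∠JXQ = 92°  [B on XJ, E on XQ]
3. ∠JQX = 38°  [△XJQ]
4. ∠EQJ = 38°  [E on ray QX]

∠EQJ = 38°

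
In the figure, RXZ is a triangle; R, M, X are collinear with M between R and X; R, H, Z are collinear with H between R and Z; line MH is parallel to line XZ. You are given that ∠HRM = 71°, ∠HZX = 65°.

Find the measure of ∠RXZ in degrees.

1. ∠XRZ = 71°  [M on RX, H on RZ]
2. ∠RZX = 65°  [H on ray ZR]
3. ∠RXZ = 44°  [△RXZ]

∠RXZ = 44°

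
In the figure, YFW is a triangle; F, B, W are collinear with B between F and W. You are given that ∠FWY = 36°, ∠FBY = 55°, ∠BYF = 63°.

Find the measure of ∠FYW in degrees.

1. ∠BFY = 62°  [△YFB]
2. ∠WFY = 62°  [B on ray FW]
3. ∠FYW = 82°  [△YFW]

∠FYW = 82°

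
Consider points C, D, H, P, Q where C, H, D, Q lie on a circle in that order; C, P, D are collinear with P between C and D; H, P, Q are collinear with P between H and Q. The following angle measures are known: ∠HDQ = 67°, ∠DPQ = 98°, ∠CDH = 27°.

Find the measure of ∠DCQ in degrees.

1. ∠CPQ = 82°  [linear pair at P on CD]
2. ∠CQH = 27°  [same arc CH]
3. ∠DCQ = 71°  [△CPQ]

∠DCQ = 71°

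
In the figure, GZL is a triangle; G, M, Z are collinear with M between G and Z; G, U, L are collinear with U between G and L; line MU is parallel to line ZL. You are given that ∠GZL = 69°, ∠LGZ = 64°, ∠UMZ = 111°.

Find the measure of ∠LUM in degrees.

∠LUM = 133°

1. ∠GLZ = 47°  [△GZL]
2. ∠GUM = 47°  [MU∥ZL, corresponding at U]
3. ∠LUM = 133°  [linear pair at U on GL]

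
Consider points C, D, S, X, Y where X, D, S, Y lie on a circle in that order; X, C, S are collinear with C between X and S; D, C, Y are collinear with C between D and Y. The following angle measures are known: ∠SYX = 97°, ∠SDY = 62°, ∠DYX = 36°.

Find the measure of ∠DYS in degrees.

∠DYS = 61°

1. ∠SDX = 83°  [cyclic XDSY, opposite ∠D+∠Y]
2. ∠DSX = 36°  [same arc XD]
3. ∠DXS = 61°  [△XDS]
4. ∠DYS = 61°  [same arc DS]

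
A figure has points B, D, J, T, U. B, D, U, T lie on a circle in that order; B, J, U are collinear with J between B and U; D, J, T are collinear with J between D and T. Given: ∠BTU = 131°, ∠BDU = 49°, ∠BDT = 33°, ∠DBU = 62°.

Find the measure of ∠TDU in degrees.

∠TDU = 16°

1. ∠BUT = 33°  [same arc BT]
2. ∠TBU = 16°  [△BUT]
3. ∠TDU = 16°  [same arc UT]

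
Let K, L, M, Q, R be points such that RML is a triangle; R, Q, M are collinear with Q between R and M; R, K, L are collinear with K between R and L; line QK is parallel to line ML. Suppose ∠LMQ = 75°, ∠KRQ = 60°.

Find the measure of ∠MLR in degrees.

1. ∠LMR = 75°  [Q on ray MR]
2. ∠LRM = 60°  [Q on RM, K on RL]
3. ∠MLR = 45°  [△RML]

∠MLR = 45°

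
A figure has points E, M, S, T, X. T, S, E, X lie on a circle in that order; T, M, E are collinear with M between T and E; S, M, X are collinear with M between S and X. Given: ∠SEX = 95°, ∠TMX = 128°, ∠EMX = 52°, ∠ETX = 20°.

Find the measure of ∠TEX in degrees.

1. ∠STX = 85°  [cyclic TSEX, opposite ∠T+∠E]
2. ∠SXT = 32°  [△TMX]
3. ∠TSX = 63°  [△TSX]
4. ∠TEX = 63°  [same arc TX]

∠TEX = 63°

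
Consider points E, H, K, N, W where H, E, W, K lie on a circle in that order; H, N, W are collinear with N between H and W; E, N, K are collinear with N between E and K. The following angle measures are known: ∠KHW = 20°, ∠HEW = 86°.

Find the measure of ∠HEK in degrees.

∠HEK = 66°

1. ∠HKW = 94°  [cyclic HEWK, opposite ∠E+∠K]
2. ∠HWK = 66°  [△HWK]
3. ∠HEK = 66°  [same arc HK]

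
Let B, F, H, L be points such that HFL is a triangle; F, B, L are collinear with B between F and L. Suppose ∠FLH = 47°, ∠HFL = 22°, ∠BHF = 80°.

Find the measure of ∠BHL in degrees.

∠BHL = 31°

1. ∠BLH = 47°  [B on ray LF]
2. ∠BFH = 22°  [B on ray FL]
3. ∠FBH = 78°  [△HFB]
4. ∠HBL = 102°  [linear pair at B on FL]
5. ∠BHL = 31°  [△HBL]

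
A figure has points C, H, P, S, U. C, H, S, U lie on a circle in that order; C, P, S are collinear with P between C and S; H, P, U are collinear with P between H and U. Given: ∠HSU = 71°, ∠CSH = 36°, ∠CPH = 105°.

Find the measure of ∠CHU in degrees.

1. ∠HCU = 109°  [cyclic CHSU, opposite ∠C+∠S]
2. ∠CUH = 36°  [same arc CH]
3. ∠CHU = 35°  [△CHU]

∠CHU = 35°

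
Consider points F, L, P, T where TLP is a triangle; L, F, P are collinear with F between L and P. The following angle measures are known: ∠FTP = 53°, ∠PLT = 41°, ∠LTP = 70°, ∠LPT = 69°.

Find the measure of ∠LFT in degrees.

∠LFT = 122°

1. ∠FPT = 69°  [F on ray PL]
2. ∠PFT = 58°  [△TFP]
3. ∠LFT = 122°  [linear pair at F on LP]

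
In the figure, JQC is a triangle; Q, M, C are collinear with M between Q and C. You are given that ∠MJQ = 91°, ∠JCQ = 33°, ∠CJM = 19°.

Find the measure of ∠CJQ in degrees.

1. ∠JCM = 33°  [M on ray CQ]
2. ∠CMJ = 128°  [△JMC]
3. ∠JMQ = 52°  [linear pair at M on QC]
4. ∠JQM = 37°  [△JQM]
5. ∠CQJ = 37°  [M on ray QC]
6. ∠CJQ = 110°  [△JQC]

∠CJQ = 110°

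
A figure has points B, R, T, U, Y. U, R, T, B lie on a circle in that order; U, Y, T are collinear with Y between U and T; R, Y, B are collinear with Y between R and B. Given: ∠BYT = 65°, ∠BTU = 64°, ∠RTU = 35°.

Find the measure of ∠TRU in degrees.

∠TRU = 94°

1. ∠RYU = 65°  [vertical angles at Y]
2. ∠BRU = 64°  [same arc UB]
3. ∠RUT = 51°  [△UYR]
4. ∠TRU = 94°  [△URT]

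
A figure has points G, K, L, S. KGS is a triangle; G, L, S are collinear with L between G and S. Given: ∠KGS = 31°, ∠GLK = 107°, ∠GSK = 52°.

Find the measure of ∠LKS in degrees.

∠LKS = 55°

1. ∠KLS = 73°  [linear pair at L on GS]
2. ∠KSL = 52°  [L on ray SG]
3. ∠LKS = 55°  [△KLS]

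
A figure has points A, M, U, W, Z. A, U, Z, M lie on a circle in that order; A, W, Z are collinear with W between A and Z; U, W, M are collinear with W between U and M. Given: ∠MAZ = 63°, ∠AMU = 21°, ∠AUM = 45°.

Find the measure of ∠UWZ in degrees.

1. ∠MUZ = 63°  [same arc ZM]
2. ∠AZU = 21°  [same arc AU]
3. ∠UWZ = 96°  [△UWZ]

∠UWZ = 96°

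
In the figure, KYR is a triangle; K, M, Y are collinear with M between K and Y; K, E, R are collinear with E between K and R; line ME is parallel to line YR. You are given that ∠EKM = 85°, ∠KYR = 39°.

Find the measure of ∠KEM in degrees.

1. ∠RKY = 85°  [M on KY, E on KR]
2. ∠KRY = 56°  [△KYR]
3. ∠KEM = 56°  [ME∥YR, corresponding at E]

∠KEM = 56°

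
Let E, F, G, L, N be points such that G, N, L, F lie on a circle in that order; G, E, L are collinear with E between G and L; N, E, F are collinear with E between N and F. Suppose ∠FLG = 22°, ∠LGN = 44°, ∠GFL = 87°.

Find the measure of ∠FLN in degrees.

1. ∠FGL = 71°  [△GLF]
2. ∠LFN = 44°  [same arc NL]
3. ∠FNL = 71°  [same arc LF]
4. ∠FLN = 65°  [△NLF]

∠FLN = 65°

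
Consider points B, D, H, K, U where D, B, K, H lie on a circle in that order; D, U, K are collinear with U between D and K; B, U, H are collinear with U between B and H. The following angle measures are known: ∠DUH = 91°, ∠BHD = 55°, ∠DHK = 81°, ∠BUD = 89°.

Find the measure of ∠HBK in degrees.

1. ∠BUK = 91°  [vertical angles at U]
2. ∠BKD = 55°  [same arc DB]
3. ∠HBK = 34°  [△BUK]

∠HBK = 34°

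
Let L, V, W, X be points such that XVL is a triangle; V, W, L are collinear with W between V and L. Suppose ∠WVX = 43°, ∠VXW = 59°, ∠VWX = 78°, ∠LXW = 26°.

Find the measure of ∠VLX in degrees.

1. ∠LWX = 102°  [linear pair at W on VL]
2. ∠WLX = 52°  [△XWL]
3. ∠VLX = 52°  [W on ray LV]

∠VLX = 52°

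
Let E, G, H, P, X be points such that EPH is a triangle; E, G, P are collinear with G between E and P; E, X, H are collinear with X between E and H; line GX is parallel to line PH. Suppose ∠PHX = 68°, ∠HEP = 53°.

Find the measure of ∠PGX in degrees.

∠PGX = 121°

1. ∠EHP = 68°  [X on ray HE]
2. ∠EPH = 59°  [△EPH]
3. ∠EGX = 59°  [GX∥PH, corresponding at G]
4. ∠PGX = 121°  [linear pair at G on EP]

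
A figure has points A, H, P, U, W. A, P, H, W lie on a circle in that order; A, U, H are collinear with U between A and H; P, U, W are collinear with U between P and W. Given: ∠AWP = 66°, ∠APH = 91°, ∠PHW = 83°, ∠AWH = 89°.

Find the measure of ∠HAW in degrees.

1. ∠AHP = 66°  [same arc AP]
2. ∠HAP = 23°  [△APH]
3. ∠HWP = 23°  [same arc PH]
4. ∠HPW = 74°  [△PHW]
5. ∠HAW = 74°  [same arc HW]

∠HAW = 74°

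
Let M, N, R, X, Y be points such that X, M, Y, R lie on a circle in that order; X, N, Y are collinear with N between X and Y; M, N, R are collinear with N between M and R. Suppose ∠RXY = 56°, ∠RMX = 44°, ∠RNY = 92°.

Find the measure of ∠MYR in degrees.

1. ∠RMY = 56°  [same arc YR]
2. ∠RYX = 44°  [same arc XR]
3. ∠MRY = 44°  [△YNR]
4. ∠MYR = 80°  [△MYR]

∠MYR = 80°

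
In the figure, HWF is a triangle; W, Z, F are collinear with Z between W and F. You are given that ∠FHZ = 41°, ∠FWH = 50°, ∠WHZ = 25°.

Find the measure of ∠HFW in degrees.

∠HFW = 64°

1. ∠HWZ = 50°  [Z on ray WF]
2. ∠HZW = 105°  [△HWZ]
3. ∠FZH = 75°  [linear pair at Z on WF]
4. ∠HFZ = 64°  [△HZF]
5. ∠HFW = 64°  [Z on ray FW]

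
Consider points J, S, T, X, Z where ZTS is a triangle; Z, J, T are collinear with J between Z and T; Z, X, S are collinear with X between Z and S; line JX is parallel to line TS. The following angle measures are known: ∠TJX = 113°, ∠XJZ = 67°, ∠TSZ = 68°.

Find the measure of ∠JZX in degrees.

∠JZX = 45°

1. ∠STZ = 67°  [JX∥TS, corresponding at J]
2. ∠SZT = 45°  [△ZTS]
3. ∠JZX = 45°  [J on ZT, X on ZS]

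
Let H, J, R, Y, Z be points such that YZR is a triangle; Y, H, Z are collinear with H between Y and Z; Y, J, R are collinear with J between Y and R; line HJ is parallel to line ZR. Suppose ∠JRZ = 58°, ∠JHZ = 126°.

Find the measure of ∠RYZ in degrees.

1. ∠YRZ = 58°  [J on ray RY]
2. ∠JHY = 54°  [linear pair at H on YZ]
3. ∠HJY = 58°  [HJ∥ZR, corresponding at J]
4. ∠HYJ = 68°  [△YHJ]
5. ∠RYZ = 68°  [H on YZ, J on YR]

∠RYZ = 68°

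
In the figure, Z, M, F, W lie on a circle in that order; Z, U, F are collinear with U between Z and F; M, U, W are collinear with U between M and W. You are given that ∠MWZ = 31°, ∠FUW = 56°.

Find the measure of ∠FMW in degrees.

1. ∠MFZ = 31°  [same arc ZM]
2. ∠MUZ = 56°  [vertical angles at U]
3. ∠FUM = 124°  [linear pair at U on ZF]
4. ∠FMW = 25°  [△MUF]

∠FMW = 25°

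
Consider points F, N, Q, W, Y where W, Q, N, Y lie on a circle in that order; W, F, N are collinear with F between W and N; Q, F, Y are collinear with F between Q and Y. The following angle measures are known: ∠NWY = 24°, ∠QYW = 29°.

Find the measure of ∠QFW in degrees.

1. ∠NQY = 24°  [same arc NY]
2. ∠QNW = 29°  [same arc WQ]
3. ∠NFQ = 127°  [△QFN]
4. ∠QFW = 53°  [linear pair at F on WN]

∠QFW = 53°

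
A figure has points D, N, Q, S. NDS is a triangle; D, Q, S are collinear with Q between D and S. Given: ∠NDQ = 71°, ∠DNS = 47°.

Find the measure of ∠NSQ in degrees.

1. ∠NDS = 71°  [Q on ray DS]
2. ∠DSN = 62°  [△NDS]
3. ∠NSQ = 62°  [Q on ray SD]

∠NSQ = 62°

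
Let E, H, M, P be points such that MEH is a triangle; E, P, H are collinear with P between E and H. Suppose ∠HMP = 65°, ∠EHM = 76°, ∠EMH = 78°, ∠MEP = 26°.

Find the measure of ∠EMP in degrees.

∠EMP = 13°

1. ∠MHP = 76°  [P on ray HE]
2. ∠HPM = 39°  [△MPH]
3. ∠EPM = 141°  [linear pair at P on EH]
4. ∠EMP = 13°  [△MEP]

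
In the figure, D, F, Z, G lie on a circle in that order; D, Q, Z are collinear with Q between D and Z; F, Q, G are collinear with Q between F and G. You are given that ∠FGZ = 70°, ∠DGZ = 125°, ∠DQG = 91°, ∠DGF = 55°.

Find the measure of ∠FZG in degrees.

∠FZG = 76°

1. ∠FQZ = 91°  [vertical angles at Q]
2. ∠DZF = 55°  [same arc DF]
3. ∠GFZ = 34°  [△FQZ]
4. ∠FZG = 76°  [△FZG]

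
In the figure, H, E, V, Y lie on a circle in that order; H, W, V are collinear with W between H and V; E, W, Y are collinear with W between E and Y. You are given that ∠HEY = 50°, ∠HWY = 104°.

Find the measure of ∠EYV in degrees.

∠EYV = 54°

1. ∠HVY = 50°  [same arc HY]
2. ∠VWY = 76°  [linear pair at W on HV]
3. ∠EYV = 54°  [△VWY]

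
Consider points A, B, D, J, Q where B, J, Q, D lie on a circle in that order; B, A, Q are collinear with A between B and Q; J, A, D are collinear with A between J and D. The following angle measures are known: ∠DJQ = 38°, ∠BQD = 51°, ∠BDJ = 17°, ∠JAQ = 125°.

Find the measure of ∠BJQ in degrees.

1. ∠DBQ = 38°  [same arc QD]
2. ∠BDQ = 91°  [△BQD]
3. ∠BJQ = 89°  [cyclic BJQD, opposite ∠J+∠D]

∠BJQ = 89°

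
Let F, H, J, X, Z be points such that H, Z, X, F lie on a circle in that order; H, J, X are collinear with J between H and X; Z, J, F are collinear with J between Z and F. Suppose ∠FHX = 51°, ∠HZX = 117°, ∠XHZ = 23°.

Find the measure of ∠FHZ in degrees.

1. ∠FZX = 51°  [same arc XF]
2. ∠XFZ = 23°  [same arc ZX]
3. ∠FXZ = 106°  [△ZXF]
4. ∠FHZ = 74°  [cyclic HZXF, opposite ∠H+∠X]

∠FHZ = 74°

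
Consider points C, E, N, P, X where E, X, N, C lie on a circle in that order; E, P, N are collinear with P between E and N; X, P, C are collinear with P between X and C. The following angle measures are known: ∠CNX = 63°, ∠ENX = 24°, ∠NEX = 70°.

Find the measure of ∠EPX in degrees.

∠EPX = 71°

1. ∠CEX = 117°  [cyclic EXNC, opposite ∠E+∠N]
2. ∠ECX = 24°  [same arc EX]
3. ∠CXE = 39°  [△EXC]
4. ∠EPX = 71°  [△EPX]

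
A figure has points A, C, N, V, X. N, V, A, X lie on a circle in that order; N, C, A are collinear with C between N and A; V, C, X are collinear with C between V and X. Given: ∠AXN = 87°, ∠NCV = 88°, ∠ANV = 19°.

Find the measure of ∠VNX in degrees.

∠VNX = 39°

1. ∠AVN = 93°  [cyclic NVAX, opposite ∠V+∠X]
2. ∠ACV = 92°  [linear pair at C on NA]
3. ∠AXV = 19°  [same arc VA]
4. ∠NAV = 68°  [△NVA]
5. ∠AVX = 20°  [△VCA]
6. ∠VAX = 141°  [△VAX]
7. ∠VNX = 39°  [cyclic NVAX, opposite ∠N+∠A]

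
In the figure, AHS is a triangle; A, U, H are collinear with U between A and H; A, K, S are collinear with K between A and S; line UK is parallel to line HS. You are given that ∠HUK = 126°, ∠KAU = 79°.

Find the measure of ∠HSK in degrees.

1. ∠AUK = 54°  [linear pair at U on AH]
2. ∠AKU = 47°  [△AUK]
3. ∠SKU = 133°  [linear pair at K on AS]
4. ∠HSK = 47°  [UK∥HS, co-interior at S–K]

∠HSK = 47°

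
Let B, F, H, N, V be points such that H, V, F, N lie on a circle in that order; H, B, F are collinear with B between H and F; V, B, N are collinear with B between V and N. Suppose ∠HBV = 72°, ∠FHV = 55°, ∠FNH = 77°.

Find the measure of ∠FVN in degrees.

1. ∠FBV = 108°  [linear pair at B on HF]
2. ∠FVH = 103°  [cyclic HVFN, opposite ∠V+∠N]
3. ∠HFV = 22°  [△HVF]
4. ∠FVN = 50°  [△VBF]

∠FVN = 50°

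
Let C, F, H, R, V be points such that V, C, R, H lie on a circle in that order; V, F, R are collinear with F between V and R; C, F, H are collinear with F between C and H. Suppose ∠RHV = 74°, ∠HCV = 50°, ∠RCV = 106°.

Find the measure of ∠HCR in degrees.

∠HCR = 56°

1. ∠HRV = 50°  [same arc VH]
2. ∠HVR = 56°  [△VRH]
3. ∠HCR = 56°  [same arc RH]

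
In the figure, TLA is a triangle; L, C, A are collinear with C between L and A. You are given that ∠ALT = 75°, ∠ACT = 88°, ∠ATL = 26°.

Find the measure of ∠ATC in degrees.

1. ∠LAT = 79°  [△TLA]
2. ∠CAT = 79°  [C on ray AL]
3. ∠ATC = 13°  [△TCA]

∠ATC = 13°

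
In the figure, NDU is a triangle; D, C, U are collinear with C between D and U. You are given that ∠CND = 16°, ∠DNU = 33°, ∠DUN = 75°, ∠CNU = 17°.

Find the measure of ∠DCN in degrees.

1. ∠CUN = 75°  [C on ray UD]
2. ∠NCU = 88°  [△NCU]
3. ∠DCN = 92°  [linear pair at C on DU]

∠DCN = 92°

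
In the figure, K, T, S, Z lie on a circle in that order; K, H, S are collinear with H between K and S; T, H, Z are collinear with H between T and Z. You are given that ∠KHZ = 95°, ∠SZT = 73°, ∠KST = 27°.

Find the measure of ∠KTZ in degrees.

1. ∠SHT = 95°  [vertical angles at H]
2. ∠SKT = 73°  [same arc TS]
3. ∠KHT = 85°  [linear pair at H on KS]
4. ∠KTZ = 22°  [△KHT]

∠KTZ = 22°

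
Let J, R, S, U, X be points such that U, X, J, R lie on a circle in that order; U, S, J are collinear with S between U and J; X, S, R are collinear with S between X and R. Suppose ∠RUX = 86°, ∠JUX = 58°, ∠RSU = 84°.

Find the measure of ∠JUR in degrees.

1. ∠RJX = 94°  [cyclic UXJR, opposite ∠U+∠J]
2. ∠JRX = 58°  [same arc XJ]
3. ∠JXR = 28°  [△XJR]
4. ∠JUR = 28°  [same arc JR]

∠JUR = 28°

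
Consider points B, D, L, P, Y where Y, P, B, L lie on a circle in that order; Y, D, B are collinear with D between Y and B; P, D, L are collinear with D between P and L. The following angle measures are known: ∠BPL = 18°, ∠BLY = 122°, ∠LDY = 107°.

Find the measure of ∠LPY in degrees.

1. ∠BYL = 18°  [same arc BL]
2. ∠LBY = 40°  [△YBL]
3. ∠LPY = 40°  [same arc YL]

∠LPY = 40°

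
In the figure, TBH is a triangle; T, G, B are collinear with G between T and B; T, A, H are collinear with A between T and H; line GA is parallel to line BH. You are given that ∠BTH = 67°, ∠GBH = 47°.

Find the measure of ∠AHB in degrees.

1. ∠HBT = 47°  [G on ray BT]
2. ∠BHT = 66°  [△TBH]
3. ∠AHB = 66°  [A on ray HT]

∠AHB = 66°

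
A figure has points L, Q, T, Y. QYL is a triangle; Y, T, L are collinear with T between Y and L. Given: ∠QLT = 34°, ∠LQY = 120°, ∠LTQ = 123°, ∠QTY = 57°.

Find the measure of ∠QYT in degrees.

1. ∠QLY = 34°  [T on ray LY]
2. ∠LYQ = 26°  [△QYL]
3. ∠QYT = 26°  [T on ray YL]

∠QYT = 26°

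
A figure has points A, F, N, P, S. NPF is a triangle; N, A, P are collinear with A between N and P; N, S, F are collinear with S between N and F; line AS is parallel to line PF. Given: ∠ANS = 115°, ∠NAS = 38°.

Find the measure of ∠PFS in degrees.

∠PFS = 27°

1. ∠ASN = 27°  [△NAS]
2. ∠ASF = 153°  [linear pair at S on NF]
3. ∠PFS = 27°  [AS∥PF, co-interior at F–S]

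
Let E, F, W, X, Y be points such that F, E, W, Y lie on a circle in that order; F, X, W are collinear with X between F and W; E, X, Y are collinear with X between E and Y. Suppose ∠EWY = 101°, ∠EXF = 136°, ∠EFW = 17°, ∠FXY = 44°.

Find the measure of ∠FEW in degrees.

∠FEW = 89°

1. ∠EFY = 79°  [cyclic FEWY, opposite ∠F+∠W]
2. ∠FEY = 27°  [△FXE]
3. ∠EYF = 74°  [△FEY]
4. ∠EWF = 74°  [same arc FE]
5. ∠FEW = 89°  [△FEW]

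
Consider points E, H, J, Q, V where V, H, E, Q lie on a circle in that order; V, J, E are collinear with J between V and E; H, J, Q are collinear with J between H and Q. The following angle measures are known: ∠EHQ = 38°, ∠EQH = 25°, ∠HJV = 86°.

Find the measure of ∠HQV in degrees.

1. ∠HEQ = 117°  [△HEQ]
2. ∠EVH = 25°  [same arc HE]
3. ∠QHV = 69°  [△VJH]
4. ∠HVQ = 63°  [cyclic VHEQ, opposite ∠V+∠E]
5. ∠HQV = 48°  [△VHQ]

∠HQV = 48°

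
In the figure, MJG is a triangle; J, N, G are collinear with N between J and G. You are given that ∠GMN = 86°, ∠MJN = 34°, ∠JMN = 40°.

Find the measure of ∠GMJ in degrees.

∠GMJ = 126°

1. ∠JNM = 106°  [△MJN]
2. ∠GJM = 34°  [N on ray JG]
3. ∠GNM = 74°  [linear pair at N on JG]
4. ∠MGN = 20°  [△MNG]
5. ∠JGM = 20°  [N on ray GJ]
6. ∠GMJ = 126°  [△MJG]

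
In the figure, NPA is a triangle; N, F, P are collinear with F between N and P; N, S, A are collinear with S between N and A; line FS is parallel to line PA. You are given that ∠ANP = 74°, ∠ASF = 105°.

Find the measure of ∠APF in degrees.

1. ∠FNS = 74°  [F on NP, S on NA]
2. ∠FSN = 75°  [linear pair at S on NA]
3. ∠NFS = 31°  [△NFS]
4. ∠PFS = 149°  [linear pair at F on NP]
5. ∠APF = 31°  [FS∥PA, co-interior at P–F]

∠APF = 31°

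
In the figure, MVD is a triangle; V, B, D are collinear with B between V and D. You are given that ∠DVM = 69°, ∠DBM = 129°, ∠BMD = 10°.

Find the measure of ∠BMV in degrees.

1. ∠BVM = 69°  [B on ray VD]
2. ∠MBV = 51°  [linear pair at B on VD]
3. ∠BMV = 60°  [△MVB]

∠BMV = 60°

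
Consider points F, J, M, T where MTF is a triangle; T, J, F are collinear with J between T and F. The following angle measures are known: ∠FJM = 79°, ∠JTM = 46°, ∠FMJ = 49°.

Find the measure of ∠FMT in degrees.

1. ∠JFM = 52°  [△MJF]
2. ∠FTM = 46°  [J on ray TF]
3. ∠MFT = 52°  [J on ray FT]
4. ∠FMT = 82°  [△MTF]

∠FMT = 82°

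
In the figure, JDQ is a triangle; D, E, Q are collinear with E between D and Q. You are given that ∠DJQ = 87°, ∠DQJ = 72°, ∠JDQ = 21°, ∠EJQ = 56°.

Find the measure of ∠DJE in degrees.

1. ∠EQJ = 72°  [E on ray QD]
2. ∠EDJ = 21°  [E on ray DQ]
3. ∠JEQ = 52°  [△JEQ]
4. ∠DEJ = 128°  [linear pair at E on DQ]
5. ∠DJE = 31°  [△JDE]

∠DJE = 31°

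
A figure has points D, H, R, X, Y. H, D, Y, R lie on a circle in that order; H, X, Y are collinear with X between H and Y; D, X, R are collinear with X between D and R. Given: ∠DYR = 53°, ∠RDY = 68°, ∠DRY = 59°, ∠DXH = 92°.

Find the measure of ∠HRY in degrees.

∠HRY = 83°

1. ∠RHY = 68°  [same arc YR]
2. ∠RXY = 92°  [vertical angles at X]
3. ∠HYR = 29°  [△YXR]
4. ∠HRY = 83°  [△HYR]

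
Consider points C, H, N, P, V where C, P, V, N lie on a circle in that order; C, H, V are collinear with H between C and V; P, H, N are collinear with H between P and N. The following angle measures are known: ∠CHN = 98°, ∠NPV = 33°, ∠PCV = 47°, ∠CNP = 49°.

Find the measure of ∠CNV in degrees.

1. ∠NHV = 82°  [linear pair at H on CV]
2. ∠NCV = 33°  [△CHN]
3. ∠PNV = 47°  [same arc PV]
4. ∠CVN = 51°  [△VHN]
5. ∠CNV = 96°  [△CVN]

∠CNV = 96°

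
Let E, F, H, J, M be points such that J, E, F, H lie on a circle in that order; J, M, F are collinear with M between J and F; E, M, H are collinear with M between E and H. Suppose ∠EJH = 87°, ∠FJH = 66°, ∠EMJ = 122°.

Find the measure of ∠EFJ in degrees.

∠EFJ = 56°

1. ∠FEH = 66°  [same arc FH]
2. ∠EMF = 58°  [linear pair at M on JF]
3. ∠EFJ = 56°  [△EMF]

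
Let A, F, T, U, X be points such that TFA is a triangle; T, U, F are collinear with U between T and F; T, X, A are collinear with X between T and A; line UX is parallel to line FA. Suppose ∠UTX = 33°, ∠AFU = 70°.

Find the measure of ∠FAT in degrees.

1. ∠ATF = 33°  [U on TF, X on TA]
2. ∠AFT = 70°  [U on ray FT]
3. ∠FAT = 77°  [△TFA]

∠FAT = 77°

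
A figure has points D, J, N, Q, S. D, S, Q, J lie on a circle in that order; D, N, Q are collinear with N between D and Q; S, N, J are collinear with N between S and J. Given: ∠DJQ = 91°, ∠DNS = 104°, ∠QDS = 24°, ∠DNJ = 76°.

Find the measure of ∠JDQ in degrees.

1. ∠JNQ = 104°  [vertical angles at N]
2. ∠QJS = 24°  [same arc SQ]
3. ∠DQJ = 52°  [△QNJ]
4. ∠JDQ = 37°  [△DQJ]

∠JDQ = 37°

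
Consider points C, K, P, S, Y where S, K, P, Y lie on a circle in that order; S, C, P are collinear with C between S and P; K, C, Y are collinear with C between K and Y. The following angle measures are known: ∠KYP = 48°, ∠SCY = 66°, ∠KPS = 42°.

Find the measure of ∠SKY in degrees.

1. ∠KSP = 48°  [same arc KP]
2. ∠KCP = 66°  [vertical angles at C]
3. ∠KCS = 114°  [linear pair at C on SP]
4. ∠SKY = 18°  [△SCK]

∠SKY = 18°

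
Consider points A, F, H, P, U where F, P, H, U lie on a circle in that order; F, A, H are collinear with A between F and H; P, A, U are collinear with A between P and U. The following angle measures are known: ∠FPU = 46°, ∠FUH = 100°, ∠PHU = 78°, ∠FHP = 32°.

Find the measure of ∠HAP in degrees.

∠HAP = 114°

1. ∠FHU = 46°  [same arc FU]
2. ∠HFU = 34°  [△FHU]
3. ∠HPU = 34°  [same arc HU]
4. ∠HAP = 114°  [△PAH]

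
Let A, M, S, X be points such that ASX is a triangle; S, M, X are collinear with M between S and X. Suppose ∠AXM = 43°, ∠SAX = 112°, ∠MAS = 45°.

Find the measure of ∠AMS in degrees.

1. ∠AXS = 43°  [M on ray XS]
2. ∠ASX = 25°  [△ASX]
3. ∠ASM = 25°  [M on ray SX]
4. ∠AMS = 110°  [△ASM]

∠AMS = 110°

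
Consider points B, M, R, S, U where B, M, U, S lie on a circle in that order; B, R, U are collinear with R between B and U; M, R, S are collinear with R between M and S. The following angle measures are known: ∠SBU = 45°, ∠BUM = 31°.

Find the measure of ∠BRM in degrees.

∠BRM = 76°

1. ∠SMU = 45°  [same arc US]
2. ∠MRU = 104°  [△MRU]
3. ∠BRM = 76°  [linear pair at R on BU]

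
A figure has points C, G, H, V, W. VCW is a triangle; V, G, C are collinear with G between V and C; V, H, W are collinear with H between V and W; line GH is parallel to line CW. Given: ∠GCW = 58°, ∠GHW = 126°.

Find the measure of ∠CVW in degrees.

∠CVW = 68°

1. ∠VCW = 58°  [G on ray CV]
2. ∠GHV = 54°  [linear pair at H on VW]
3. ∠HGV = 58°  [GH∥CW, corresponding at G]
4. ∠GVH = 68°  [△VGH]
5. ∠CVW = 68°  [G on VC, H on VW]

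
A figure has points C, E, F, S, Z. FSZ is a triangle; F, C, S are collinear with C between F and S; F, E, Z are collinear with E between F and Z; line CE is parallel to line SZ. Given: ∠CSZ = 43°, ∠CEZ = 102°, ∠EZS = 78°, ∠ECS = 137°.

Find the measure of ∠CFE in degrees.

1. ∠CEF = 78°  [linear pair at E on FZ]
2. ∠ECF = 43°  [linear pair at C on FS]
3. ∠CFE = 59°  [△FCE]

∠CFE = 59°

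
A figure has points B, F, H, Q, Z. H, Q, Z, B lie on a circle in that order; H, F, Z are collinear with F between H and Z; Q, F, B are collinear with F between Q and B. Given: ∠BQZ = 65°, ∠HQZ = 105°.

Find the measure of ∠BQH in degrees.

1. ∠BHZ = 65°  [same arc ZB]
2. ∠HBZ = 75°  [cyclic HQZB, opposite ∠Q+∠B]
3. ∠BZH = 40°  [△HZB]
4. ∠BQH = 40°  [same arc HB]

∠BQH = 40°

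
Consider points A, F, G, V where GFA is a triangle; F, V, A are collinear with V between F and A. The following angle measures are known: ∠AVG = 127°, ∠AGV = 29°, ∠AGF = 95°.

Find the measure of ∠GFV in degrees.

∠GFV = 61°

1. ∠GAV = 24°  [△GVA]
2. ∠FAG = 24°  [V on ray AF]
3. ∠AFG = 61°  [△GFA]
4. ∠GFV = 61°  [V on ray FA]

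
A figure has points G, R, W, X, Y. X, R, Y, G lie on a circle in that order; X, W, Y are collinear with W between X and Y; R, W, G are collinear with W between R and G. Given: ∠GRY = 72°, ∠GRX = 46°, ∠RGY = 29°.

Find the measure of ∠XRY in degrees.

∠XRY = 118°

1. ∠GXY = 72°  [same arc YG]
2. ∠GYX = 46°  [same arc XG]
3. ∠XGY = 62°  [△XYG]
4. ∠XRY = 118°  [cyclic XRYG, opposite ∠R+∠G]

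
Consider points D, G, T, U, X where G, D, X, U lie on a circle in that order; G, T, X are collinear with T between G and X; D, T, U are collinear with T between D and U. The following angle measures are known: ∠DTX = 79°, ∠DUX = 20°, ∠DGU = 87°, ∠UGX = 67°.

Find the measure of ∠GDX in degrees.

1. ∠DGX = 20°  [same arc DX]
2. ∠UDX = 67°  [same arc XU]
3. ∠DXG = 34°  [△DTX]
4. ∠GDX = 126°  [△GDX]

∠GDX = 126°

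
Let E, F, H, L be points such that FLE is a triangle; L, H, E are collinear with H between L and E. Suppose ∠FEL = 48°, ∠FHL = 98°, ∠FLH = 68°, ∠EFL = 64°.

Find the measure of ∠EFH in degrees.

1. ∠FEH = 48°  [H on ray EL]
2. ∠EHF = 82°  [linear pair at H on LE]
3. ∠EFH = 50°  [△FHE]

∠EFH = 50°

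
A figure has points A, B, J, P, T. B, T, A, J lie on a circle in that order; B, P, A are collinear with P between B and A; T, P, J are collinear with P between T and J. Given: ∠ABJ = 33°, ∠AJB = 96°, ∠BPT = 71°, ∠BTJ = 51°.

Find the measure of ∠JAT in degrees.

1. ∠ATJ = 33°  [same arc AJ]
2. ∠BAJ = 51°  [△BAJ]
3. ∠APJ = 71°  [vertical angles at P]
4. ∠AJT = 58°  [△APJ]
5. ∠JAT = 89°  [△TAJ]

∠JAT = 89°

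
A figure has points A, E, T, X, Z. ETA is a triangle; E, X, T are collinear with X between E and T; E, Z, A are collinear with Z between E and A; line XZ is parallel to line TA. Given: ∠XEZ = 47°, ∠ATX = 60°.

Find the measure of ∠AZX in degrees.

1. ∠AET = 47°  [X on ET, Z on EA]
2. ∠ATE = 60°  [X on ray TE]
3. ∠EAT = 73°  [△ETA]
4. ∠EZX = 73°  [XZ∥TA, corresponding at Z]
5. ∠AZX = 107°  [linear pair at Z on EA]

∠AZX = 107°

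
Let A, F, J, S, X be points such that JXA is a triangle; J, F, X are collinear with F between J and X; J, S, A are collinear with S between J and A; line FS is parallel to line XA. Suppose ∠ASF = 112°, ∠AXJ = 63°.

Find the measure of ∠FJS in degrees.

1. ∠FSJ = 68°  [linear pair at S on JA]
2. ∠JFS = 63°  [FS∥XA, corresponding at F]
3. ∠FJS = 49°  [△JFS]

∠FJS = 49°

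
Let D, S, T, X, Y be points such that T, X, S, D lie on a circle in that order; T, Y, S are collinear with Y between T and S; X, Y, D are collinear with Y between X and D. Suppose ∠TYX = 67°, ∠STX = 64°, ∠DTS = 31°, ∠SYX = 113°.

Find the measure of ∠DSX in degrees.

∠DSX = 85°

1. ∠SDX = 64°  [same arc XS]
2. ∠DXS = 31°  [same arc SD]
3. ∠DSX = 85°  [△XSD]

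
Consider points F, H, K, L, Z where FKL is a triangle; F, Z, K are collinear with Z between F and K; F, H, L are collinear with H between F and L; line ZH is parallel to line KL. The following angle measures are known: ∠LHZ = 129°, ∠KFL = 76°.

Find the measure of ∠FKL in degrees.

1. ∠FHZ = 51°  [linear pair at H on FL]
2. ∠HFZ = 76°  [Z on FK, H on FL]
3. ∠FZH = 53°  [△FZH]
4. ∠FKL = 53°  [ZH∥KL, corresponding at Z]

∠FKL = 53°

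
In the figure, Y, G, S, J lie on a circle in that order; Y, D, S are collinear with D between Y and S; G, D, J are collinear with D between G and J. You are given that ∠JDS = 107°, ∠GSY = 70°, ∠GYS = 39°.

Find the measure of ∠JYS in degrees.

1. ∠JDY = 73°  [linear pair at D on YS]
2. ∠GJY = 70°  [same arc YG]
3. ∠JYS = 37°  [△YDJ]

∠JYS = 37°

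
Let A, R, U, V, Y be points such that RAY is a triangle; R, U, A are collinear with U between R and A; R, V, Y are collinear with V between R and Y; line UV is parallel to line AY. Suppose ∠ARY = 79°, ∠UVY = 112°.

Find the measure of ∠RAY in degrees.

∠RAY = 33°

1. ∠URV = 79°  [U on RA, V on RY]
2. ∠RVU = 68°  [linear pair at V on RY]
3. ∠RUV = 33°  [△RUV]
4. ∠RAY = 33°  [UV∥AY, corresponding at U]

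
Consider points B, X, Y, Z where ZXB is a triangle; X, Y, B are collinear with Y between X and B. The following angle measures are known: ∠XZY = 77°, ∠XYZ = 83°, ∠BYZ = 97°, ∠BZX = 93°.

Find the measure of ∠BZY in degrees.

∠BZY = 16°

1. ∠YXZ = 20°  [△ZXY]
2. ∠BXZ = 20°  [Y on ray XB]
3. ∠XBZ = 67°  [△ZXB]
4. ∠YBZ = 67°  [Y on ray BX]
5. ∠BZY = 16°  [△ZYB]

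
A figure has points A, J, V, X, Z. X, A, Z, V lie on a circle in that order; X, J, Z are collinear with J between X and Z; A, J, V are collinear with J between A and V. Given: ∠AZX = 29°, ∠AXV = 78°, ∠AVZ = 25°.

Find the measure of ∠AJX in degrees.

1. ∠AVX = 29°  [same arc XA]
2. ∠VAX = 73°  [△XAV]
3. ∠AXZ = 25°  [same arc AZ]
4. ∠AJX = 82°  [△XJA]

∠AJX = 82°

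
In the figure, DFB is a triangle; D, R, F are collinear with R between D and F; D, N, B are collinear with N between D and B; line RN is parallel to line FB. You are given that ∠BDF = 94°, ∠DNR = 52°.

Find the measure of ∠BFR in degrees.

1. ∠NDR = 94°  [R on DF, N on DB]
2. ∠DRN = 34°  [△DRN]
3. ∠FRN = 146°  [linear pair at R on DF]
4. ∠BFR = 34°  [RN∥FB, co-interior at F–R]

∠BFR = 34°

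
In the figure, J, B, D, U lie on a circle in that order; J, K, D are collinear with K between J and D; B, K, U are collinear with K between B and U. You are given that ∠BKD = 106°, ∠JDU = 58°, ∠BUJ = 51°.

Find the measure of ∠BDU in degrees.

∠BDU = 109°

1. ∠JBU = 58°  [same arc JU]
2. ∠BJU = 71°  [△JBU]
3. ∠BDU = 109°  [cyclic JBDU, opposite ∠J+∠D]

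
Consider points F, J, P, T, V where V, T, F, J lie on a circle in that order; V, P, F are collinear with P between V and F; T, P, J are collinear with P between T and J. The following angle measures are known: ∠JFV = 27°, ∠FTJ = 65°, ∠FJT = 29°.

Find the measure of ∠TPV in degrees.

1. ∠JTV = 27°  [same arc VJ]
2. ∠FVT = 29°  [same arc TF]
3. ∠TPV = 124°  [△VPT]

∠TPV = 124°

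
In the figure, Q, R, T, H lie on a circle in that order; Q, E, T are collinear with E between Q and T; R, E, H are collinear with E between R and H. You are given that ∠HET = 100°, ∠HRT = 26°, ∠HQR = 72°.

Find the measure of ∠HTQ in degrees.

∠HTQ = 34°

1. ∠HTR = 108°  [cyclic QRTH, opposite ∠Q+∠T]
2. ∠RHT = 46°  [△RTH]
3. ∠HTQ = 34°  [△TEH]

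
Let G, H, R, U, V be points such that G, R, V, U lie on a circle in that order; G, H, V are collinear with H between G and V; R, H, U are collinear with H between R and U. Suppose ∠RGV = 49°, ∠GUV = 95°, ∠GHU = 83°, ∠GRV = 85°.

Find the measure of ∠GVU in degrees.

1. ∠RUV = 49°  [same arc RV]
2. ∠UHV = 97°  [linear pair at H on GV]
3. ∠GVU = 34°  [△VHU]

∠GVU = 34°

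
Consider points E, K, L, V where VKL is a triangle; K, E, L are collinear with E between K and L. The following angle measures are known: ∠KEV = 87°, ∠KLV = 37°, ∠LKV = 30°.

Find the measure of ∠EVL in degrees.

1. ∠LEV = 93°  [linear pair at E on KL]
2. ∠ELV = 37°  [E on ray LK]
3. ∠EVL = 50°  [△VEL]

∠EVL = 50°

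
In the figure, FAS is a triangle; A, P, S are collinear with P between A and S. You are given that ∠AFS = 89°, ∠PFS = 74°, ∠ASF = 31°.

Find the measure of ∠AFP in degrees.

1. ∠FAS = 60°  [△FAS]
2. ∠FSP = 31°  [P on ray SA]
3. ∠FAP = 60°  [P on ray AS]
4. ∠FPS = 75°  [△FPS]
5. ∠APF = 105°  [linear pair at P on AS]
6. ∠AFP = 15°  [△FAP]

∠AFP = 15°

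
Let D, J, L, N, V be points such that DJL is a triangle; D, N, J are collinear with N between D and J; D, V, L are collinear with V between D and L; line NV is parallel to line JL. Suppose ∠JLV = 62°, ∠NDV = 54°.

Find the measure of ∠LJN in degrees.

∠LJN = 64°

1. ∠DLJ = 62°  [V on ray LD]
2. ∠JDL = 54°  [N on DJ, V on DL]
3. ∠DJL = 64°  [△DJL]
4. ∠LJN = 64°  [N on ray JD]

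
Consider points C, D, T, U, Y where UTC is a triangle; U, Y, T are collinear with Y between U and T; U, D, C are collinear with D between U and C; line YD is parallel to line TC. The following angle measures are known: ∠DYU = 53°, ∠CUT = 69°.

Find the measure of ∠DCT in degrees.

1. ∠CTU = 53°  [YD∥TC, corresponding at Y]
2. ∠TCU = 58°  [△UTC]
3. ∠DCT = 58°  [D on ray CU]

∠DCT = 58°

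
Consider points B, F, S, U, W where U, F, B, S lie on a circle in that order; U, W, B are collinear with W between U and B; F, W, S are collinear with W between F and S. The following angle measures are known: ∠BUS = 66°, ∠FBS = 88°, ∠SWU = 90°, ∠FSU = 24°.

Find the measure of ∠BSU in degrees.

1. ∠BFS = 66°  [same arc BS]
2. ∠BSF = 26°  [△FBS]
3. ∠BWS = 90°  [linear pair at W on UB]
4. ∠SBU = 64°  [△BWS]
5. ∠BSU = 50°  [△UBS]

∠BSU = 50°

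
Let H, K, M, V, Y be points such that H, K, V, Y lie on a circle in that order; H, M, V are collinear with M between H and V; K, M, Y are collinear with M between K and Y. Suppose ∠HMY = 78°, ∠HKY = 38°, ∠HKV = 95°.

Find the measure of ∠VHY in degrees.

1. ∠HVY = 38°  [same arc HY]
2. ∠HYV = 85°  [cyclic HKVY, opposite ∠K+∠Y]
3. ∠VHY = 57°  [△HVY]

∠VHY = 57°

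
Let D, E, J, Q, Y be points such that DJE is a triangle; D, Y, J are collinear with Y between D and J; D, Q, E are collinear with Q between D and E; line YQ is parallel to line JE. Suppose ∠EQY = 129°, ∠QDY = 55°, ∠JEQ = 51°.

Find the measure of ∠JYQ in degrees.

1. ∠DQY = 51°  [linear pair at Q on DE]
2. ∠DYQ = 74°  [△DYQ]
3. ∠JYQ = 106°  [linear pair at Y on DJ]

∠JYQ = 106°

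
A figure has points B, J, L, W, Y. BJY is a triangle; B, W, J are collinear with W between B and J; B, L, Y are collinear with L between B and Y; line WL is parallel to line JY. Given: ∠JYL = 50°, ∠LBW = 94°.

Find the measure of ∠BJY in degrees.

1. ∠BYJ = 50°  [L on ray YB]
2. ∠JBY = 94°  [W on BJ, L on BY]
3. ∠BJY = 36°  [△BJY]

∠BJY = 36°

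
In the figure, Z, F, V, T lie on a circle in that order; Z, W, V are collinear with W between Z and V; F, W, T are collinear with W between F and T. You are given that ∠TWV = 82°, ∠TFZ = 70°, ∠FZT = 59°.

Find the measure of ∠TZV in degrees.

∠TZV = 31°

1. ∠TWZ = 98°  [linear pair at W on ZV]
2. ∠FTZ = 51°  [△ZFT]
3. ∠TZV = 31°  [△ZWT]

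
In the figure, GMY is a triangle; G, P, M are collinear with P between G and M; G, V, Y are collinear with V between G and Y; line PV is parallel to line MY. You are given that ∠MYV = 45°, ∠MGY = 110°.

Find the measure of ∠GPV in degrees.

1. ∠GYM = 45°  [V on ray YG]
2. ∠GMY = 25°  [△GMY]
3. ∠GPV = 25°  [PV∥MY, corresponding at P]

∠GPV = 25°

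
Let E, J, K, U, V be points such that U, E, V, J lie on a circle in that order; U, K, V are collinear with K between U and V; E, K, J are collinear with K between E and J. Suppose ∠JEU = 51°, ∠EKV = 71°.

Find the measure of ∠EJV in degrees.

∠EJV = 20°

1. ∠JVU = 51°  [same arc UJ]
2. ∠JKU = 71°  [vertical angles at K]
3. ∠JKV = 109°  [linear pair at K on UV]
4. ∠EJV = 20°  [△VKJ]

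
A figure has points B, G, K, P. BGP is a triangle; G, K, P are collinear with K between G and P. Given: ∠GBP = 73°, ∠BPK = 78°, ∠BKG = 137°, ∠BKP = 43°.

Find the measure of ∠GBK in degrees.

1. ∠BPG = 78°  [K on ray PG]
2. ∠BGP = 29°  [△BGP]
3. ∠BGK = 29°  [K on ray GP]
4. ∠GBK = 14°  [△BGK]

∠GBK = 14°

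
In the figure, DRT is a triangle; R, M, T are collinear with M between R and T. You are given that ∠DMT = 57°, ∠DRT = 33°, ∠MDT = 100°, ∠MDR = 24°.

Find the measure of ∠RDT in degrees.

∠RDT = 124°

1. ∠DTM = 23°  [△DMT]
2. ∠DTR = 23°  [M on ray TR]
3. ∠RDT = 124°  [△DRT]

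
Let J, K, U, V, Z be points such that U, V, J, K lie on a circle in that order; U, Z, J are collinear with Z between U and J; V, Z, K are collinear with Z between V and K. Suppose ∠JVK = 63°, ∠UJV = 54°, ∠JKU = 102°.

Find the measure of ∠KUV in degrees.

∠KUV = 111°

1. ∠JUK = 63°  [same arc JK]
2. ∠UKV = 54°  [same arc UV]
3. ∠KJU = 15°  [△UJK]
4. ∠KVU = 15°  [same arc UK]
5. ∠KUV = 111°  [△UVK]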